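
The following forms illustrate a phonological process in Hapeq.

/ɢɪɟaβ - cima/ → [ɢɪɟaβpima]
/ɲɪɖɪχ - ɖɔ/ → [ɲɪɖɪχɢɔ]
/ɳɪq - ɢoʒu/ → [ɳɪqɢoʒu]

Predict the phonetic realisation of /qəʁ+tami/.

[qəʁqami]

The data show progressive place assimilation: /c/ → [p] after /β/; /ɖ/ → [ɢ] after /χ/. In each pair only place changes, matching the preceding consonant, while manner and voice stay constant.
No alternation appears in [ɳɪqɢoʒu]: there the adjacent consonants already agree in place (/ɢ/ and /q/ are both uvular), so this form is consistent with the same rule.
The rule targets /t/ (voiceless alveolar stop), which sits after the trigger /ʁ/ (uvular).
The voiceless uvular stop is [q], so /t/ → [q].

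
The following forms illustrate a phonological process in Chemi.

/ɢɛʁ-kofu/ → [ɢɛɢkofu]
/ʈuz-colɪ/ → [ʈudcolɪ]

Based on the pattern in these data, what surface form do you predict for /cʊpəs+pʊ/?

[cʊpətpʊ]

The data show regressive manner assimilation: /ʁ/ → [ɢ] before /k/; /z/ → [d] before /c/. In each pair only manner changes, matching the following consonant, while place and voice stay constant.
The rule targets /s/ (voiceless alveolar fricative), which sits before the trigger /p/ (stop).
A voiceless alveolar stop is [t], so the surface segment is [t].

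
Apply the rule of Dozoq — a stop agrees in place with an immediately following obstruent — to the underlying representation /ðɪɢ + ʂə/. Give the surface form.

/ɢ/ is a voiced uvular stop. The following trigger /ʂ/ is retroflex, so /ɢ/ must become retroflex as well.
Changing only its place to retroflex gives [ɖ] — the voiced retroflex stop.

[ðɪɖʂə]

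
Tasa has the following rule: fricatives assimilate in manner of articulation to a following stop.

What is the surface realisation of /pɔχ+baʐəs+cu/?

[pɔqbaʐətcu]

The rule targets /χ/ (voiceless uvular fricative), which sits before the trigger /b/ (stop).
The voiceless uvular stop is [q], so /χ/ → [q].
At the second juncture, /s/ likewise becomes [t] adjacent to /c/.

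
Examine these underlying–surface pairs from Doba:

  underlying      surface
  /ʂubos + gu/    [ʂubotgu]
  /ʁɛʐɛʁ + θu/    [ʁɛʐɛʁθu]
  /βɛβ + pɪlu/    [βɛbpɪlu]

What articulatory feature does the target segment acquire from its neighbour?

Comparing underlying and surface forms, /s/ → [t] is the alternation; the neighbouring /g/ is constant.
/s/ is a fricative while /g/ is a stop; the output [t] is a stop, matching the trigger — so the feature that spreads is manner.
The same holds elsewhere in the data: /β/ → [b] before /p/ (fricative → stop, matching a stop) — only manner changes, and always toward the following segment.
No alternation appears in [ʁɛʐɛʁθu]: there the adjacent consonants already agree in manner (/ʁ/ and /θ/ are both fricatives), so this form is consistent with the same rule.

manner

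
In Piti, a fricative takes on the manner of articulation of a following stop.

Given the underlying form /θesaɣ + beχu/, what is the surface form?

/ɣ/ is a voiced velar fricative. The following trigger /b/ is a stop, so /ɣ/ must become a stop as well.
A voiced velar stop is [g], so the surface segment is [g].

[θesagbeχu]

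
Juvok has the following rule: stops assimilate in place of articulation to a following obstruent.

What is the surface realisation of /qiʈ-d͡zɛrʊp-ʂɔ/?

[qitd͡zɛrʊʈʂɔ]

/ʈ/ is a voiceless retroflex stop. The following trigger /d͡z/ is alveolar, so /ʈ/ must become alveolar as well.
The voiceless alveolar stop is [t], so /ʈ/ → [t].
At the second juncture, /p/ likewise becomes [ʈ] adjacent to /ʂ/.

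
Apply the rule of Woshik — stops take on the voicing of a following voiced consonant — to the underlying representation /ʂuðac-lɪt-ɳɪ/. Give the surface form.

[ʂuðaɟlɪdɳɪ]

The rule targets /c/ (voiceless palatal stop), which sits before the trigger /l/ (voiced).
A voiced palatal stop is [ɟ], so the surface segment is [ɟ].
The same rule applies at the second boundary: /t/ → [d] next to /ɳ/.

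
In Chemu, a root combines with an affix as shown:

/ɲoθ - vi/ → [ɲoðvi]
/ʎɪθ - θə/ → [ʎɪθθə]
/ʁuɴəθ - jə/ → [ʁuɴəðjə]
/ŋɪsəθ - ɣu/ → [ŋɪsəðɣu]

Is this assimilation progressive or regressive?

regressive

Underlying /θ/ is realised as [ð] next to /v/; /v/ itself does not change.
/θ/ is voiceless while /v/ is voiced; the output [ð] is voiced, matching the trigger — so the feature that spreads is voicing.
The other alternating forms pattern the same way: /θ/ → [ð] before /j/ (voiceless → voiced, matching voiced); /θ/ → [ð] before /ɣ/ (voiceless → voiced, matching voiced) — only voicing changes, and always toward the following segment.
No alternation appears in [ʎɪθθə]: there the adjacent consonants already agree in voicing (/θ/ and /θ/ are both voiceless), so this form is consistent with the same rule.
The trigger is the following segment, so the direction is regressive (anticipatory).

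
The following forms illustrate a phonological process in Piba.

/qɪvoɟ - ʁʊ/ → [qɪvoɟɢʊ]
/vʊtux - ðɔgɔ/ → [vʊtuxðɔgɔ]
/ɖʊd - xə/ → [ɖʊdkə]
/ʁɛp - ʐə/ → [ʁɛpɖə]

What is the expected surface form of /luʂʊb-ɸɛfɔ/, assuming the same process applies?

The data show progressive manner assimilation: /ʁ/ → [ɢ] after /ɟ/; /x/ → [k] after /d/; /ʐ/ → [ɖ] after /p/. In each pair only manner changes, matching the preceding consonant, while place and voice stay constant.
Nothing changes in [vʊtuxðɔgɔ]: there the adjacent consonants already agree in manner (/ð/ and /x/ are both fricatives), so this form is consistent with the same rule.
The rule targets /ɸ/ (voiceless bilabial fricative), which sits after the trigger /b/ (stop).
A voiceless bilabial stop is [p], so the surface segment is [p].

[luʂʊbpɛfɔ]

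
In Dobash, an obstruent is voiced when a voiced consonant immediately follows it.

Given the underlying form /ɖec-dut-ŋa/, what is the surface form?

The rule targets /c/ (voiceless palatal stop), which sits before the trigger /d/ (voiced).
Changing only its voicing to voiced gives [ɟ] — the voiced palatal stop.
At the second juncture, /t/ likewise becomes [d] adjacent to /ŋ/.

[ɖeɟdudŋa]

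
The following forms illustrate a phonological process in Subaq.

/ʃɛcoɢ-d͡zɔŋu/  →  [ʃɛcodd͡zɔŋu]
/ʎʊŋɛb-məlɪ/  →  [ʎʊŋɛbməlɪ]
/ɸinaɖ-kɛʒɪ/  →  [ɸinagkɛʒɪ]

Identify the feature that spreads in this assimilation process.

place

The segment that alternates is /ɢ/, which surfaces as [d] when adjacent to /d͡z/.
/ɢ/ is uvular while /d͡z/ is alveolar; the output [d] is alveolar, matching the trigger — so the feature that spreads is place.
The other alternating form patterns the same way: /ɖ/ → [g] before /k/ (retroflex → velar, matching velar) — only place changes, and always toward the following segment.
No alternation appears in [ʎʊŋɛbməlɪ]: there the adjacent consonants already agree in place (/b/ and /m/ are both bilabial), so this form is consistent with the same rule.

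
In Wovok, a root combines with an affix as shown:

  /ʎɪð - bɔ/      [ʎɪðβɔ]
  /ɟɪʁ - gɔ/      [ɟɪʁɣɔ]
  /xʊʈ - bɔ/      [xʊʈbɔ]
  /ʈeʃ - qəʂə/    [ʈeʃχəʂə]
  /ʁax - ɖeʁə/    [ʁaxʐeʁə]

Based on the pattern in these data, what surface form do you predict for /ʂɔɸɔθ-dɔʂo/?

[ʂɔɸɔθzɔʂo]

The data show progressive manner assimilation: /b/ → [β] after /ð/; /g/ → [ɣ] after /ʁ/; /q/ → [χ] after /ʃ/; /ɖ/ → [ʐ] after /x/. In each pair only manner changes, matching the preceding consonant, while place and voice stay constant.
No alternation appears in [xʊʈbɔ]: there the adjacent consonants already agree in manner (/b/ and /ʈ/ are both stops), so this form is consistent with the same rule.
The rule targets /d/ (voiced alveolar stop), which sits after the trigger /θ/ (fricative).
A voiced alveolar fricative is [z], so the surface segment is [z].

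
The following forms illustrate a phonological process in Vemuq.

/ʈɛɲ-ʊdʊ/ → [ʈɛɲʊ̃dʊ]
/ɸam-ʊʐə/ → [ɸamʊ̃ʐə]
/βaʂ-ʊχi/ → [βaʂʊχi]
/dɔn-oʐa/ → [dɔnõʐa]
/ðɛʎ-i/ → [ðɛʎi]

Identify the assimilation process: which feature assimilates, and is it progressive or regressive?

The vowel /ʊ/ surfaces as nasalised [ʊ̃] next to the preceding nasal /ɲ/ — it has acquired the [+nasal] feature of its neighbour.
The other forms show the same pattern: /ʊ/ → [ʊ̃] after /m/; /o/ → [õ] after /n/ — each time a vowel is nasalised next to a preceding nasal.
No change occurs in [βaʂʊχi], [ðɛʎi] because the vowel at the boundary is adjacent to an oral consonant, not a nasal (/ʊ/ next to /ʂ/; /i/ next to /ʎ/).
Because the conditioning nasal is to the left of the vowel that changes, the process is progressive (perseverative).

progressive nasality assimilation (vowel nasalisation)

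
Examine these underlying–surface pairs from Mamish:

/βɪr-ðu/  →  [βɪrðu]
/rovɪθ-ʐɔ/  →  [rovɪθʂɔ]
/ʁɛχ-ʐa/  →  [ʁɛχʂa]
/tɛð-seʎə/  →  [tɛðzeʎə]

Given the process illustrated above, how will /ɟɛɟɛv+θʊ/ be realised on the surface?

The data show progressive voicing assimilation: /ʐ/ → [ʂ] after /θ/; /ʐ/ → [ʂ] after /χ/; /s/ → [z] after /ð/. In each pair only voicing changes, matching the preceding consonant, while place and manner stay constant.
No alternation appears in [βɪrðu]: there the adjacent consonants already agree in voicing (/ð/ and /r/ are both voiced), so this form is consistent with the same rule.
/θ/ is a voiceless dental fricative. The preceding trigger /v/ is voiced, so /θ/ must become voiced as well.
The voiced dental fricative is [ð], so /θ/ → [ð].

[ɟɛɟɛvðʊ]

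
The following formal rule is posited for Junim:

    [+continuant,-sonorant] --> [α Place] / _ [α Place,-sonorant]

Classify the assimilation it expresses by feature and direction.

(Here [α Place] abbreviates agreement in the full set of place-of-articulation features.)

regressive place assimilation

The rule copies the place features (abbreviated [Place]) from the environment onto the target, so the assimilating feature is place.
Since the environment is written after the underscore, the trigger follows the target; the direction is regressive.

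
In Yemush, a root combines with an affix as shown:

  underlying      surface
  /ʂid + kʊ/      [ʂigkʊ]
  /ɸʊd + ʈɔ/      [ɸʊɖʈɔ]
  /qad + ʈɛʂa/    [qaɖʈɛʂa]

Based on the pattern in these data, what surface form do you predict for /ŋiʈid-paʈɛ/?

The data show regressive place assimilation: /d/ → [g] before /k/; /d/ → [ɖ] before /ʈ/. In each pair only place changes, matching the following consonant, while manner and voice stay constant.
The rule targets /d/ (voiced alveolar stop), which sits before the trigger /p/ (bilabial).
Changing only its place to bilabial gives [b] — the voiced bilabial stop.

[ŋiʈibpaʈɛ]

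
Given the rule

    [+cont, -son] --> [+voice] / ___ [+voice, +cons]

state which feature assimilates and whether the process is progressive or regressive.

The target ([+cont, -son], fricatives) acquires [+voice] next to a voiced consonant ([+voice, +cons]) — it takes on the voicing of its neighbour, so the feature that spreads is voicing.
Since the environment is written after the underscore, the trigger follows the target; the direction is regressive.

regressive voicing assimilation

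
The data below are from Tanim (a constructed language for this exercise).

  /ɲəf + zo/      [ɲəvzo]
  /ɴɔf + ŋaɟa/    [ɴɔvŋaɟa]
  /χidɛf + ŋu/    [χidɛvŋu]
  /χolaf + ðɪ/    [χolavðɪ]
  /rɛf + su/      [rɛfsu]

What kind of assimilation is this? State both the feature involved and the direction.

regressive voicing assimilation

The segment that alternates is /f/, which surfaces as [v] when adjacent to /z/.
/f/ is voiceless while /z/ is voiced; the output [v] is voiced, matching the trigger — so the feature that spreads is voicing.
Place and manner are unchanged, so the assimilation is partial, not total.
The same holds elsewhere in the data: /f/ → [v] before /ŋ/ (voiceless → voiced, matching voiced); /f/ → [v] before /ð/ (voiceless → voiced, matching voiced) — only voicing changes, and always toward the following segment.
No alternation appears in [rɛfsu]: there the adjacent consonants already agree in voicing (/f/ and /s/ are both voiceless), so this form is consistent with the same rule.
The trigger is the following segment, so the direction is regressive (anticipatory).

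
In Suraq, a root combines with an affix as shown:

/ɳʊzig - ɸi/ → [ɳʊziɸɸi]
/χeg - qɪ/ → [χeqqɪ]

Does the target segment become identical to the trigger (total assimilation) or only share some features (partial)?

Underlying /g/ is realised as [ɸ] next to /ɸ/; /ɸ/ itself does not change.
The output [ɸ] is identical to the trigger /ɸ/ — every feature (place, manner, voicing) has been copied — so this is total assimilation.
The remaining alternation confirms this: /g/ → [q] before /q/ — in each case the output is a copy of the following consonant.

total assimilation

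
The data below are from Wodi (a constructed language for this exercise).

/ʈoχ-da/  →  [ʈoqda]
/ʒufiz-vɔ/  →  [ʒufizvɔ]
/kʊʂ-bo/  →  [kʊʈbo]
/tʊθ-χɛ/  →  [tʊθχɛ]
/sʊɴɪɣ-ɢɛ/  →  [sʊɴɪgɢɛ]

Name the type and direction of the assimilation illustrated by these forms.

The segment that alternates is /χ/, which surfaces as [q] when adjacent to /d/.
/χ/ is a fricative while /d/ is a stop; the output [q] is a stop, matching the trigger — so the feature that spreads is manner.
Place and voice are unchanged, so the assimilation is partial, not total.
The same holds elsewhere in the data: /ʂ/ → [ʈ] before /b/ (fricative → stop, matching a stop); /ɣ/ → [g] before /ɢ/ (fricative → stop, matching a stop) — only manner changes, and always toward the following segment.
Nothing changes in [ʒufizvɔ], [tʊθχɛ]: there the adjacent consonants already agree in manner (/z/ and /v/ are both fricatives; /θ/ and /χ/ are both fricatives), so these forms are consistent with the same rule.
The trigger is the following segment, so the direction is regressive (anticipatory).

regressive manner assimilation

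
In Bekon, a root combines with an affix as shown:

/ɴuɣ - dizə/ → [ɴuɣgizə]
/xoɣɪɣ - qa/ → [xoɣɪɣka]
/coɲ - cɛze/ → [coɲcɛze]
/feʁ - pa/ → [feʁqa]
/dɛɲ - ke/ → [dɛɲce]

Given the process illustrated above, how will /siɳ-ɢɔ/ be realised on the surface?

The data show progressive place assimilation: /d/ → [g] after /ɣ/; /q/ → [k] after /ɣ/; /p/ → [q] after /ʁ/; /k/ → [c] after /ɲ/. In each pair only place changes, matching the preceding consonant, while manner and voice stay constant.
No alternation appears in [coɲcɛze]: there the adjacent consonants already agree in place (/c/ and /ɲ/ are both palatal), so this form is consistent with the same rule.
/ɢ/ is a voiced uvular stop. The preceding trigger /ɳ/ is retroflex, so /ɢ/ must become retroflex as well.
A voiced retroflex stop is [ɖ], so the surface segment is [ɖ].

[siɳɖɔ]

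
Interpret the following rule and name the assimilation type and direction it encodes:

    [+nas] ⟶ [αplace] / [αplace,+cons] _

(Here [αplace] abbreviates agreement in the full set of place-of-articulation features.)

The rule copies the place features (abbreviated [place]) from the environment onto the target, so the assimilating feature is place.
Since the environment is written before the underscore, the trigger precedes the target; the direction is progressive.

progressive place assimilation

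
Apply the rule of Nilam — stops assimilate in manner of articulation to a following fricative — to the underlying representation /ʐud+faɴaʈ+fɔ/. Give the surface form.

[ʐuzfaɴaʂfɔ]

The rule targets /d/ (voiced alveolar stop), which sits before the trigger /f/ (fricative).
The voiced alveolar fricative is [z], so /d/ → [z].
The same rule applies at the second boundary: /ʈ/ → [ʂ] next to /f/.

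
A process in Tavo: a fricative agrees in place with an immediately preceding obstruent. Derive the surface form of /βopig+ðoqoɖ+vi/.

[βopigɣoqoɖʐi]

The rule targets /ð/ (voiced dental fricative), which sits after the trigger /g/ (velar).
The voiced velar fricative is [ɣ], so /ð/ → [ɣ].
The same rule applies at the second boundary: /v/ → [ʐ] next to /ɖ/.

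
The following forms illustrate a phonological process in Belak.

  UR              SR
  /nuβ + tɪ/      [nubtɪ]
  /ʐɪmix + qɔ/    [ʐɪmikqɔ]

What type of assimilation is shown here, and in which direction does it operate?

Comparing underlying and surface forms, /β/ → [b] is the alternation; the neighbouring /t/ is constant.
/β/ is a fricative while /t/ is a stop; the output [b] is a stop, matching the trigger — so the feature that spreads is manner.
Place and voice are unchanged, so the assimilation is partial, not total.
The other alternating form patterns the same way: /x/ → [k] before /q/ (fricative → stop, matching a stop) — only manner changes, and always toward the following segment.
Since the segment that changes precedes the conditioning segment, the assimilation is regressive.

regressive manner assimilation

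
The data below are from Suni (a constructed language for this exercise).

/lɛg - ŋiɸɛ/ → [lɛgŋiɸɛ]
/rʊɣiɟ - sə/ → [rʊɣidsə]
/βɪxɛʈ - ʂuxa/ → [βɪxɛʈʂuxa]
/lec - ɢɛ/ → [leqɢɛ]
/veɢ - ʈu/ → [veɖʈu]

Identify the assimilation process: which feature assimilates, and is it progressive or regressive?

Comparing underlying and surface forms, /ɟ/ → [d] is the alternation; the neighbouring /s/ is constant.
The change palatal → alveolar matches the place of the following /s/, identifying this as place assimilation.
Manner and voice are unchanged, so the assimilation is partial, not total.
The same holds elsewhere in the data: /c/ → [q] before /ɢ/ (palatal → uvular, matching uvular); /ɢ/ → [ɖ] before /ʈ/ (uvular → retroflex, matching retroflex) — only place changes, and always toward the following segment.
No alternation appears in [lɛgŋiɸɛ], [βɪxɛʈʂuxa]: there the adjacent consonants already agree in place (/g/ and /ŋ/ are both velar; /ʈ/ and /ʂ/ are both retroflex), so these forms are consistent with the same rule.
Since the segment that changes precedes the conditioning segment, the assimilation is regressive.

regressive place assimilation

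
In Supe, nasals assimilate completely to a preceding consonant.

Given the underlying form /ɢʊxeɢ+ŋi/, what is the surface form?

[ɢʊxeɢɢi]

/ŋ/ is the segment targeted by the rule; it sits immediately after /ɢ/, so it assimilates completely and surfaces as [ɢ].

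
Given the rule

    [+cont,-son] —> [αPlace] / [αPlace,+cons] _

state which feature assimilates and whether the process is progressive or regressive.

progressive place assimilation

The shared variable α links the value of the place features (abbreviated [Place]) on the target to the same value on the neighbouring segment, so place is the feature that assimilates.
The conditioning segment sits to the left of the focus bar, meaning the trigger precedes the segment that changes — progressive assimilation.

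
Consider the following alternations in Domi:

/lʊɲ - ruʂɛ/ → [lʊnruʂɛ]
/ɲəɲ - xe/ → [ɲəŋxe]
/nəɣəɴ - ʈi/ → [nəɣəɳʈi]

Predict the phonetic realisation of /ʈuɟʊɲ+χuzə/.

The data show regressive place assimilation: /ɲ/ → [n] before /r/; /ɲ/ → [ŋ] before /x/; /ɴ/ → [ɳ] before /ʈ/. In each pair only place changes, matching the following consonant, while manner and voice stay constant.
/ɲ/ is a voiced palatal nasal. The following trigger /χ/ is uvular, so /ɲ/ must become uvular as well.
Changing only its place to uvular gives [ɴ] — the voiced uvular nasal.

[ʈuɟʊɴχuzə]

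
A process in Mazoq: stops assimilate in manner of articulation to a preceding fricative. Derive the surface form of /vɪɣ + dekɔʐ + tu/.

[vɪɣzekɔʐsu]

/d/ is a voiced alveolar stop. The preceding trigger /ɣ/ is a fricative, so /d/ must become a fricative as well.
The voiced alveolar fricative is [z], so /d/ → [z].
At the second juncture, /t/ likewise becomes [s] adjacent to /ʐ/.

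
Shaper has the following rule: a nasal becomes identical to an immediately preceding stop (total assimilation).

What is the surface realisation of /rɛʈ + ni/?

/n/ is the segment targeted by the rule; it sits immediately after /ʈ/, so it assimilates completely and surfaces as [ʈ].

[rɛʈʈi]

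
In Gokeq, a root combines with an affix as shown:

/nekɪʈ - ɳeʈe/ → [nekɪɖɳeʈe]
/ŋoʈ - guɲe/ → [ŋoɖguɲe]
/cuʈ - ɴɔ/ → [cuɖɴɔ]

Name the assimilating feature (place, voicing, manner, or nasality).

The segment that alternates is /ʈ/, which surfaces as [ɖ] when adjacent to /ɳ/.
The change voiceless → voiced matches the voicing of the following /ɳ/, identifying this as voicing assimilation.
Checking the remaining alternations: /ʈ/ → [ɖ] before /g/ (voiceless → voiced, matching voiced); /ʈ/ → [ɖ] before /ɴ/ (voiceless → voiced, matching voiced) — only voicing changes, and always toward the following segment.

voicing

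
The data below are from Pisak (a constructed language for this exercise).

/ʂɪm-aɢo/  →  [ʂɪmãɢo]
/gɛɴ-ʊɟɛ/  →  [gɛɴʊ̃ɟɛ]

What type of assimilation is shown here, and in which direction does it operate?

progressive nasality assimilation (vowel nasalisation)

The vowel /a/ surfaces as nasalised [ã] next to the preceding nasal /m/ — it has acquired the [+nasal] feature of its neighbour.
Likewise in the remaining data: /ʊ/ → [ʊ̃] after /ɴ/ — each time a vowel is nasalised next to a preceding nasal.
Because the conditioning nasal is to the left of the vowel that changes, the process is progressive (perseverative).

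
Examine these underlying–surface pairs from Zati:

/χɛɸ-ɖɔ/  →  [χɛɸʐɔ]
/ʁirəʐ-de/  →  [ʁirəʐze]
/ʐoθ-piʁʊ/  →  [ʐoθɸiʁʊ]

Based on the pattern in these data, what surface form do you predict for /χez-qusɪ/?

The data show progressive manner assimilation: /ɖ/ → [ʐ] after /ɸ/; /d/ → [z] after /ʐ/; /p/ → [ɸ] after /θ/. In each pair only manner changes, matching the preceding consonant, while place and voice stay constant.
The rule targets /q/ (voiceless uvular stop), which sits after the trigger /z/ (fricative).
A voiceless uvular fricative is [χ], so the surface segment is [χ].

[χezχusɪ]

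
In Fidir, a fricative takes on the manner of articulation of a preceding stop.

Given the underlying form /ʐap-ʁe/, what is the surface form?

The rule targets /ʁ/ (voiced uvular fricative), which sits after the trigger /p/ (stop).
The voiced uvular stop is [ɢ], so /ʁ/ → [ɢ].

[ʐapɢe]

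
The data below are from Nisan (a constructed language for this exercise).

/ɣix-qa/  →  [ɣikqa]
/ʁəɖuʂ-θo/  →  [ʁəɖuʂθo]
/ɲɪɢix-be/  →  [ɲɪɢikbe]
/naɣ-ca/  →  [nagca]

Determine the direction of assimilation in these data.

Underlying /x/ is realised as [k] next to /q/; /q/ itself does not change.
/x/ is a fricative while /q/ is a stop; the output [k] is a stop, matching the trigger — so the feature that spreads is manner.
The same holds elsewhere in the data: /x/ → [k] before /b/ (fricative → stop, matching a stop); /ɣ/ → [g] before /c/ (fricative → stop, matching a stop) — only manner changes, and always toward the following segment.
Nothing changes in [ʁəɖuʂθo]: there the adjacent consonants already agree in manner (/ʂ/ and /θ/ are both fricatives), so this form is consistent with the same rule.
Since the segment that changes precedes the conditioning segment, the assimilation is regressive.

regressive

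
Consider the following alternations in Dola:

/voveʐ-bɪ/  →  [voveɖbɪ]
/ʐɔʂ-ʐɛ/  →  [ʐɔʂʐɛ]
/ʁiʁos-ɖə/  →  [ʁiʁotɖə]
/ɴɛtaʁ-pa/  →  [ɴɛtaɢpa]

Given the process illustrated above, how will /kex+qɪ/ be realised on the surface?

The data show regressive manner assimilation: /ʐ/ → [ɖ] before /b/; /s/ → [t] before /ɖ/; /ʁ/ → [ɢ] before /p/. In each pair only manner changes, matching the following consonant, while place and voice stay constant.
No alternation appears in [ʐɔʂʐɛ]: there the adjacent consonants already agree in manner (/ʂ/ and /ʐ/ are both fricatives), so this form is consistent with the same rule.
/x/ is a voiceless velar fricative. The following trigger /q/ is a stop, so /x/ must become a stop as well.
A voiceless velar stop is [k], so the surface segment is [k].

[kekqɪ]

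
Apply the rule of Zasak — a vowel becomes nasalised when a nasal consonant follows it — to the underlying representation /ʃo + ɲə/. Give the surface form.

[ʃõɲə]

The vowel /o/ is adjacent to the following nasal /ɲ/, so it acquires [+nasal] and surfaces as [õ].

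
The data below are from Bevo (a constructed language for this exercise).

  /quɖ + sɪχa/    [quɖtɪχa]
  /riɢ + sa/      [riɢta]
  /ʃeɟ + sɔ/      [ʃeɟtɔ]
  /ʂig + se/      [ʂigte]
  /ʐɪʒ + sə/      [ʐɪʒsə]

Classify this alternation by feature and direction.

The segment that alternates is /s/, which surfaces as [t] when adjacent to /ɖ/.
/s/ is a fricative while /ɖ/ is a stop; the output [t] is a stop, matching the trigger — so the feature that spreads is manner.
Place and voice are unchanged, so the assimilation is partial, not total.
Checking the remaining alternations: /s/ → [t] after /ɢ/ (fricative → stop, matching a stop); /s/ → [t] after /ɟ/ (fricative → stop, matching a stop); /s/ → [t] after /g/ (fricative → stop, matching a stop) — only manner changes, and always toward the preceding segment.
Nothing changes in [ʐɪʒsə]: there the adjacent consonants already agree in manner (/s/ and /ʒ/ are both fricatives), so this form is consistent with the same rule.
Since the segment that changes follows the conditioning segment, the assimilation is progressive.

progressive manner assimilation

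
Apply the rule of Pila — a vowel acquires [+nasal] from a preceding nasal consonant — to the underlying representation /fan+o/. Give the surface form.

The vowel /o/ is adjacent to the preceding nasal /n/, so it acquires [+nasal] and surfaces as [õ].

[fanõ]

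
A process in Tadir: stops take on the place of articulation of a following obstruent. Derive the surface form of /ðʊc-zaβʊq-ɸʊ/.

/c/ is a voiceless palatal stop. The following trigger /z/ is alveolar, so /c/ must become alveolar as well.
The voiceless alveolar stop is [t], so /c/ → [t].
At the second juncture, /q/ likewise becomes [p] adjacent to /ɸ/.

[ðʊtzaβʊpɸʊ]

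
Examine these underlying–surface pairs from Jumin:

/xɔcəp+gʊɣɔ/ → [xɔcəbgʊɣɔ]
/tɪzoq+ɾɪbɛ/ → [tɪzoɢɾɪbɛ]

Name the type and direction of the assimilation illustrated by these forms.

regressive voicing assimilation

Comparing underlying and surface forms, /p/ → [b] is the alternation; the neighbouring /g/ is constant.
/p/ is voiceless while /g/ is voiced; the output [b] is voiced, matching the trigger — so the feature that spreads is voicing.
Place and manner are unchanged, so the assimilation is partial, not total.
The other alternating form patterns the same way: /q/ → [ɢ] before /ɾ/ (voiceless → voiced, matching voiced) — only voicing changes, and always toward the following segment.
Since the segment that changes precedes the conditioning segment, the assimilation is regressive.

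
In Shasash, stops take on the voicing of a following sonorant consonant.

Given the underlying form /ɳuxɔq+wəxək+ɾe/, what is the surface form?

[ɳuxɔɢwəxəgɾe]

/q/ is a voiceless uvular stop. The following trigger /w/ is voiced, so /q/ must become voiced as well.
Changing only its voicing to voiced gives [ɢ] — the voiced uvular stop.
The same rule applies at the second boundary: /k/ → [g] next to /ɾ/.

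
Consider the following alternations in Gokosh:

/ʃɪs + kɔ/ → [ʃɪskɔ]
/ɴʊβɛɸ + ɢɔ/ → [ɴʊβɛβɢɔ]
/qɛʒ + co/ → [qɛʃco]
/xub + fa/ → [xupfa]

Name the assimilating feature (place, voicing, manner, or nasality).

Underlying /ɸ/ is realised as [β] next to /ɢ/; /ɢ/ itself does not change.
The change voiceless → voiced matches the voicing of the following /ɢ/, identifying this as voicing assimilation.
Checking the remaining alternations: /ʒ/ → [ʃ] before /c/ (voiced → voiceless, matching voiceless); /b/ → [p] before /f/ (voiced → voiceless, matching voiceless) — only voicing changes, and always toward the following segment.
Nothing changes in [ʃɪskɔ]: there the adjacent consonants already agree in voicing (/s/ and /k/ are both voiceless), so this form is consistent with the same rule.

voicing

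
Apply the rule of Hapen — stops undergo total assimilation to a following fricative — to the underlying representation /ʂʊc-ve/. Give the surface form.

/c/ is the segment targeted by the rule; it sits immediately before /v/, so it assimilates completely and surfaces as [v].

[ʂʊvve]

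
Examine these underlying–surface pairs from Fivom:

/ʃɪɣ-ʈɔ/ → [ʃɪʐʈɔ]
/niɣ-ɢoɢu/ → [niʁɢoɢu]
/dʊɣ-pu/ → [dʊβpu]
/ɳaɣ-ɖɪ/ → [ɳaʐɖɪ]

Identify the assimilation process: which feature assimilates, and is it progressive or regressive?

Comparing underlying and surface forms, /ɣ/ → [ʐ] is the alternation; the neighbouring /ʈ/ is constant.
The change velar → retroflex matches the place of the following /ʈ/, identifying this as place assimilation.
Manner and voice are unchanged, so the assimilation is partial, not total.
The other alternating forms pattern the same way: /ɣ/ → [ʁ] before /ɢ/ (velar → uvular, matching uvular); /ɣ/ → [β] before /p/ (velar → bilabial, matching bilabial); /ɣ/ → [ʐ] before /ɖ/ (velar → retroflex, matching retroflex) — only place changes, and always toward the following segment.
The trigger is the following segment, so the direction is regressive (anticipatory).

regressive place assimilation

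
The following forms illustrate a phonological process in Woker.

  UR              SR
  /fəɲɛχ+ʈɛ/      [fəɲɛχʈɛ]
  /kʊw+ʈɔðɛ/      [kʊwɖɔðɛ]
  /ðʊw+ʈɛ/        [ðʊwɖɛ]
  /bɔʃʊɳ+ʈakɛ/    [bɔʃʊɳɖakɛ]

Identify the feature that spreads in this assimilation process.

voicing

Underlying /ʈ/ is realised as [ɖ] next to /w/; /w/ itself does not change.
/ʈ/ is voiceless while /w/ is voiced; the output [ɖ] is voiced, matching the trigger — so the feature that spreads is voicing.
The other alternating form patterns the same way: /ʈ/ → [ɖ] after /ɳ/ (voiceless → voiced, matching voiced) — only voicing changes, and always toward the preceding segment.
No alternation appears in [fəɲɛχʈɛ]: there the adjacent consonants already agree in voicing (/ʈ/ and /χ/ are both voiceless), so this form is consistent with the same rule.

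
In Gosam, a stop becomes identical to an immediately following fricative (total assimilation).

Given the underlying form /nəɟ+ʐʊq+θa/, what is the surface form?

/ɟ/ is the segment targeted by the rule; it sits immediately before /ʐ/, so it assimilates completely and surfaces as [ʐ].
The same rule applies at the second boundary: /q/ → [θ] next to /θ/.

[nəʐʐʊθθa]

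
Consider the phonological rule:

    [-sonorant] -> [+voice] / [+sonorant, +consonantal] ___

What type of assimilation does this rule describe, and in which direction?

The target ([-sonorant], obstruents) acquires [+voice] next to a sonorant consonant ([+sonorant, +consonantal]) — it takes on the voicing of its neighbour, so the feature that spreads is voicing.
Since the environment is written before the underscore, the trigger precedes the target; the direction is progressive.

progressive voicing assimilation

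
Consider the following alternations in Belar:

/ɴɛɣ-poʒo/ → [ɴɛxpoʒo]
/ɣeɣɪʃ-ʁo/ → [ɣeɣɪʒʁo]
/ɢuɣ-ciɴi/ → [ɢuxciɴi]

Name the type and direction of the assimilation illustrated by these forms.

regressive voicing assimilation

The segment that alternates is /ɣ/, which surfaces as [x] when adjacent to /p/.
/ɣ/ is voiced while /p/ is voiceless; the output [x] is voiceless, matching the trigger — so the feature that spreads is voicing.
Place and manner are unchanged, so the assimilation is partial, not total.
Checking the remaining alternations: /ʃ/ → [ʒ] before /ʁ/ (voiceless → voiced, matching voiced); /ɣ/ → [x] before /c/ (voiced → voiceless, matching voiceless) — only voicing changes, and always toward the following segment.
Since the segment that changes precedes the conditioning segment, the assimilation is regressive.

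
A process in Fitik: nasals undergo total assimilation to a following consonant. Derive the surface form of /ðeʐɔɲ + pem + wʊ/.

/ɲ/ is the segment targeted by the rule; it sits immediately before /p/, so it assimilates completely and surfaces as [p].
At the second juncture, /m/ likewise becomes [w] adjacent to /w/.

[ðeʐɔppewwʊ]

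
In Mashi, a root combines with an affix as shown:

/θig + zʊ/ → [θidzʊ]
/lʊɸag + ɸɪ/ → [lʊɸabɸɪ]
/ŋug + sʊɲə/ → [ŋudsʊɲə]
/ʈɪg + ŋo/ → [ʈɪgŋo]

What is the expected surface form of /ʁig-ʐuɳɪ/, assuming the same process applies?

[ʁiɖʐuɳɪ]

The data show regressive place assimilation: /g/ → [d] before /z/; /g/ → [b] before /ɸ/; /g/ → [d] before /s/. In each pair only place changes, matching the following consonant, while manner and voice stay constant.
Nothing changes in [ʈɪgŋo]: there the adjacent consonants already agree in place (/g/ and /ŋ/ are both velar), so this form is consistent with the same rule.
The rule targets /g/ (voiced velar stop), which sits before the trigger /ʐ/ (retroflex).
Changing only its place to retroflex gives [ɖ] — the voiced retroflex stop.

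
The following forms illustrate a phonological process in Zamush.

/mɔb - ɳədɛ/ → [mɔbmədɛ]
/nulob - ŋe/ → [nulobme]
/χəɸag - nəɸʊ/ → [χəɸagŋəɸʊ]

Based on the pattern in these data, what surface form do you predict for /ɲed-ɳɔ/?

[ɲednɔ]

The data show progressive place assimilation: /ɳ/ → [m] after /b/; /ŋ/ → [m] after /b/; /n/ → [ŋ] after /g/. In each pair only place changes, matching the preceding consonant, while manner and voice stay constant.
/ɳ/ is a voiced retroflex nasal. The preceding trigger /d/ is alveolar, so /ɳ/ must become alveolar as well.
The voiced alveolar nasal is [n], so /ɳ/ → [n].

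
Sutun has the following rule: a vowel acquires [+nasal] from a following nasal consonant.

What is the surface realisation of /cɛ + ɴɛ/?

The vowel /ɛ/ is adjacent to the following nasal /ɴ/, so it acquires [+nasal] and surfaces as [ɛ̃].

[cɛ̃ɴɛ]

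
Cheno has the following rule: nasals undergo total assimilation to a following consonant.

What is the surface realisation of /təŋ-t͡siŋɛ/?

/ŋ/ is the segment targeted by the rule; it sits immediately before /t͡s/, so it assimilates completely and surfaces as [t͡s].

[tət͡st͡siŋɛ]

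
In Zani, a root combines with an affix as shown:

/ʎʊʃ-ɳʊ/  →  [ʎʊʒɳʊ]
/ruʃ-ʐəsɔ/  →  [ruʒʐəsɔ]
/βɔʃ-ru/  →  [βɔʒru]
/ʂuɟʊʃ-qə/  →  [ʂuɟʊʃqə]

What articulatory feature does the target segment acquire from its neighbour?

voicing

Comparing underlying and surface forms, /ʃ/ → [ʒ] is the alternation; the neighbouring /ɳ/ is constant.
The change voiceless → voiced matches the voicing of the following /ɳ/, identifying this as voicing assimilation.
Checking the remaining alternations: /ʃ/ → [ʒ] before /ʐ/ (voiceless → voiced, matching voiced); /ʃ/ → [ʒ] before /r/ (voiceless → voiced, matching voiced) — only voicing changes, and always toward the following segment.
No alternation appears in [ʂuɟʊʃqə]: there the adjacent consonants already agree in voicing (/ʃ/ and /q/ are both voiceless), so this form is consistent with the same rule.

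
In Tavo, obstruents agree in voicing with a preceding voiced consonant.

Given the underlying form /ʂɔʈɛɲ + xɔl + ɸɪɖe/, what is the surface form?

The rule targets /x/ (voiceless velar fricative), which sits after the trigger /ɲ/ (voiced).
Changing only its voicing to voiced gives [ɣ] — the voiced velar fricative.
The same rule applies at the second boundary: /ɸ/ → [β] next to /l/.

[ʂɔʈɛɲɣɔlβɪɖe]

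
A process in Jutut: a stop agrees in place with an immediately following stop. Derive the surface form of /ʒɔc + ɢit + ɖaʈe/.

[ʒɔqɢiʈɖaʈe]

The rule targets /c/ (voiceless palatal stop), which sits before the trigger /ɢ/ (uvular).
Changing only its place to uvular gives [q] — the voiceless uvular stop.
At the second juncture, /t/ likewise becomes [ʈ] adjacent to /ɖ/.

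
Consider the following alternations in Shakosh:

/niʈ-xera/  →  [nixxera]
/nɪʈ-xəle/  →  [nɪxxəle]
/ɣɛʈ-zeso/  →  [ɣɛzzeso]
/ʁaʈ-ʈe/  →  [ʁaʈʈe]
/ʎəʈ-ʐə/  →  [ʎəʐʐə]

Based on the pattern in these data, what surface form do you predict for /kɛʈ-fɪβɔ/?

The data show regressive total assimilation (/ʈ/ → [x] before /x/; /ʈ/ → [z] before /z/; /ʈ/ → [ʐ] before /ʐ/): in every case the target segment becomes identical to its following neighbour, copying more than a single feature.
In [ʁaʈʈe] the two consonants at the boundary are already identical (/ʈ/ + /ʈ/), so the rule applies vacuously and nothing changes.
/ʈ/ is the segment targeted by the rule; it sits immediately before /f/, so it assimilates completely and surfaces as [f].

[kɛffɪβɔ]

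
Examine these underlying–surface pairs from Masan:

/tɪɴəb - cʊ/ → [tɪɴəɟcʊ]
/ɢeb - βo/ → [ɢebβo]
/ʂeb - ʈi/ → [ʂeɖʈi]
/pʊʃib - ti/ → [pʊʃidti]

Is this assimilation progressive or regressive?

The segment that alternates is /b/, which surfaces as [ɟ] when adjacent to /c/.
/b/ is bilabial while /c/ is palatal; the output [ɟ] is palatal, matching the trigger — so the feature that spreads is place.
Checking the remaining alternations: /b/ → [ɖ] before /ʈ/ (bilabial → retroflex, matching retroflex); /b/ → [d] before /t/ (bilabial → alveolar, matching alveolar) — only place changes, and always toward the following segment.
No alternation appears in [ɢebβo]: there the adjacent consonants already agree in place (/b/ and /β/ are both bilabial), so this form is consistent with the same rule.
Since the segment that changes precedes the conditioning segment, the assimilation is regressive.

regressive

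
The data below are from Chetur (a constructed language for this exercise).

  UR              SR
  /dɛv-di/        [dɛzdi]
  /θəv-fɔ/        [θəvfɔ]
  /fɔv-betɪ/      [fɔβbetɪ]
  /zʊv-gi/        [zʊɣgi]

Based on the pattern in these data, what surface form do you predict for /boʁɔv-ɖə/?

The data show regressive place assimilation: /v/ → [z] before /d/; /v/ → [β] before /b/; /v/ → [ɣ] before /g/. In each pair only place changes, matching the following consonant, while manner and voice stay constant.
No alternation appears in [θəvfɔ]: there the adjacent consonants already agree in place (/v/ and /f/ are both labiodental), so this form is consistent with the same rule.
/v/ is a voiced labiodental fricative. The following trigger /ɖ/ is retroflex, so /v/ must become retroflex as well.
A voiced retroflex fricative is [ʐ], so the surface segment is [ʐ].

[boʁɔʐɖə]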